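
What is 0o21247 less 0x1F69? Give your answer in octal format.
Convert 0o21247 (octal) → 2×4096 + 1×512 + 2×64 + 4×8 + 7 = 8871 (decimal)
Convert 0x1F69 (hexadecimal) → 1×4096 + 15×256 + 6×16 + 9 = 8041 (decimal)
Compute 8871 - 8041 = 830
Convert 830 (decimal) → 830 = 1×512 + 4×64 + 7×8 + 6 → 0o1476 (octal)
0o1476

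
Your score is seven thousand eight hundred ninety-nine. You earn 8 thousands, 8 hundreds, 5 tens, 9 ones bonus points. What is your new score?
Convert seven thousand eight hundred ninety-nine (English words) → 7×1000 + 8×100 + 99 = 7899 (decimal)
Convert 8 thousands, 8 hundreds, 5 tens, 9 ones (place-value notation) → 8×1000 + 8×100 + 5×10 + 9 = 8859 (decimal)
Compute 7899 + 8859 = 16758
16758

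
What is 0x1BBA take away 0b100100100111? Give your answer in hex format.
Convert 0x1BBA (hexadecimal) → 1×4096 + 11×256 + 11×16 + 10 = 7098 (decimal)
Convert 0b100100100111 (binary) → 2048 + 256 + 32 + 4 + 2 + 1 = 2343 (decimal)
Compute 7098 - 2343 = 4755
Convert 4755 (decimal) → 4755 = 1×4096 + 2×256 + 9×16 + 3 → 0x1293 (hexadecimal)
0x1293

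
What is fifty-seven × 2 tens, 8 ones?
Convert fifty-seven (English words) → 57 (decimal)
Convert 2 tens, 8 ones (place-value notation) → 2×10 + 8 = 28 (decimal)
Compute 57 × 28 = 1596
1596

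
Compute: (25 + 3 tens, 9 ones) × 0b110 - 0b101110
Convert 3 tens, 9 ones (place-value notation) → 3×10 + 9 = 39 (decimal)
Convert 0b110 (binary) → 4 + 2 = 6 (decimal)
Convert 0b101110 (binary) → 32 + 8 + 4 + 2 = 46 (decimal)
Expression in decimal: (25 + 39) × 6 - 46
Parentheses first: 25 + 39 = 64
Multiply: 64 × 6 = 384
Subtract: 384 - 46 = 338
338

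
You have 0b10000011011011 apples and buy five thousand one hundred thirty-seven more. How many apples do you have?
Convert 0b10000011011011 (binary) → 8192 + 128 + 64 + 16 + 8 + 2 + 1 = 8411 (decimal)
Convert five thousand one hundred thirty-seven (English words) → 5×1000 + 1×100 + 37 = 5137 (decimal)
Compute 8411 + 5137 = 13548
13548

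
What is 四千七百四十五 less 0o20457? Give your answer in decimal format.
Convert 四千七百四十五 (Chinese numeral) → 4×1000 + 7×100 + 4×10 + 5 = 4745 (decimal)
Convert 0o20457 (octal) → 2×4096 + 4×64 + 5×8 + 7 = 8495 (decimal)
Compute 4745 - 8495 = -3750
-3750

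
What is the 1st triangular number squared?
The 1st triangular number = 1×2/2 = 1
Compute 1² = 1 × 1 = 1
1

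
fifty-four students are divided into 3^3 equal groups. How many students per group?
Convert fifty-four (English words) → 54 (decimal)
Convert 3^3 (power) → 27 (decimal)
Compute 54 ÷ 27 = 2
2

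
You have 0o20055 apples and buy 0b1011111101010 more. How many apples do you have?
Convert 0o20055 (octal) → 2×4096 + 5×8 + 5 = 8237 (decimal)
Convert 0b1011111101010 (binary) → 4096 + 1024 + 512 + 256 + 128 + 64 + 32 + 8 + 2 = 6122 (decimal)
Compute 8237 + 6122 = 14359
14359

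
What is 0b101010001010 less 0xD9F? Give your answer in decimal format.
Convert 0b101010001010 (binary) → 2048 + 512 + 128 + 8 + 2 = 2698 (decimal)
Convert 0xD9F (hexadecimal) → 13×256 + 9×16 + 15 = 3487 (decimal)
Compute 2698 - 3487 = -789
-789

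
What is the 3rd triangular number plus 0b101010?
The 3rd triangular number = 3×4/2 = 6
Convert 0b101010 (binary) → 32 + 8 + 2 = 42 (decimal)
Compute 6 + 42 = 48
48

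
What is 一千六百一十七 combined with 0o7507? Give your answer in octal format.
Convert 一千六百一十七 (Chinese numeral) → 1×1000 + 6×100 + 1×10 + 7 = 1617 (decimal)
Convert 0o7507 (octal) → 7×512 + 5×64 + 7 = 3911 (decimal)
Compute 1617 + 3911 = 5528
Convert 5528 (decimal) → 5528 = 1×4096 + 2×512 + 6×64 + 3×8 → 0o12630 (octal)
0o12630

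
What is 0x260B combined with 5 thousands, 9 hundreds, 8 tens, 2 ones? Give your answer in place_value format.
Convert 0x260B (hexadecimal) → 2×4096 + 6×256 + 11 = 9739 (decimal)
Convert 5 thousands, 9 hundreds, 8 tens, 2 ones (place-value notation) → 5×1000 + 9×100 + 8×10 + 2 = 5982 (decimal)
Compute 9739 + 5982 = 15721
Convert 15721 (decimal) → 15721 = 15×1000 + 7×100 + 2×10 + 1 → 15 thousands, 7 hundreds, 2 tens, 1 one (place-value notation)
15 thousands, 7 hundreds, 2 tens, 1 one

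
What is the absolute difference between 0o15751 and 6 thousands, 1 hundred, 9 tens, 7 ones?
Convert 0o15751 (octal) → 1×4096 + 5×512 + 7×64 + 5×8 + 1 = 7145 (decimal)
Convert 6 thousands, 1 hundred, 9 tens, 7 ones (place-value notation) → 6×1000 + 1×100 + 9×10 + 7 = 6197 (decimal)
Compute |7145 - 6197| = 948
948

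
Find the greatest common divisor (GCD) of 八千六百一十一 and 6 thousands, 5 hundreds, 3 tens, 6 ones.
Convert 八千六百一十一 (Chinese numeral) → 8×1000 + 6×100 + 1×10 + 1 = 8611 (decimal)
Convert 6 thousands, 5 hundreds, 3 tens, 6 ones (place-value notation) → 6×1000 + 5×100 + 3×10 + 6 = 6536 (decimal)
Compute gcd(8611, 6536) = 1
1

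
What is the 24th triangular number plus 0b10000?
The 24th triangular number = 24×25/2 = 300
Convert 0b10000 (binary) → 16 (decimal)
Compute 300 + 16 = 316
316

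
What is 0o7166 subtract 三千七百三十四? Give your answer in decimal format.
Convert 0o7166 (octal) → 7×512 + 1×64 + 6×8 + 6 = 3702 (decimal)
Convert 三千七百三十四 (Chinese numeral) → 3×1000 + 7×100 + 3×10 + 4 = 3734 (decimal)
Compute 3702 - 3734 = -32
-32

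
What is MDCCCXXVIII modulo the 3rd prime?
Convert MDCCCXXVIII (Roman numeral) → 1000 + 500 + 100 + 100 + 100 + 10 + 10 + 5 + 1 + 1 + 1 = 1828 (decimal)
Convert the 3rd prime (prime index) → 5 (decimal)
Compute 1828 mod 5 = 3
3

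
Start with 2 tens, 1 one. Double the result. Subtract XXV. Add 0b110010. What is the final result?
Convert 2 tens, 1 one (place-value notation) → 2×10 + 1 = 21 (decimal)
Start: 21
21 × 2 = 42
Convert XXV (Roman numeral) → 10 + 10 + 5 = 25 (decimal)
42 - 25 = 17
Convert 0b110010 (binary) → 32 + 16 + 2 = 50 (decimal)
17 + 50 = 67
67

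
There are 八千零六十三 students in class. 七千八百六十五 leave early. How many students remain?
Convert 八千零六十三 (Chinese numeral) → 8×1000 + 6×10 + 3 = 8063 (decimal)
Convert 七千八百六十五 (Chinese numeral) → 7×1000 + 8×100 + 6×10 + 5 = 7865 (decimal)
Compute 8063 - 7865 = 198
198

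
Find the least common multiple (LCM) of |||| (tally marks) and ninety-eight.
Convert |||| (tally marks) → 4 (decimal)
Convert ninety-eight (English words) → 98 (decimal)
Compute lcm(4, 98) = 196
196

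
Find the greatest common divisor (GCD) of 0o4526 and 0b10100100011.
Convert 0o4526 (octal) → 4×512 + 5×64 + 2×8 + 6 = 2390 (decimal)
Convert 0b10100100011 (binary) → 1024 + 256 + 32 + 2 + 1 = 1315 (decimal)
Compute gcd(2390, 1315) = 5
5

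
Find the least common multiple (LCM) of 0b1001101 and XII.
Convert 0b1001101 (binary) → 64 + 8 + 4 + 1 = 77 (decimal)
Convert XII (Roman numeral) → 10 + 1 + 1 = 12 (decimal)
Compute lcm(77, 12) = 924
924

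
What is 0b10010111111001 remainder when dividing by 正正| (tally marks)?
Convert 0b10010111111001 (binary) → 8192 + 1024 + 256 + 128 + 64 + 32 + 16 + 8 + 1 = 9721 (decimal)
Convert 正正| (tally marks) → 5 + 5 + 1 = 11 (decimal)
Compute 9721 mod 11 = 8
8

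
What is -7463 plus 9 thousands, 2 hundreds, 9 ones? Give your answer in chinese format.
Convert 9 thousands, 2 hundreds, 9 ones (place-value notation) → 9×1000 + 2×100 + 9 = 9209 (decimal)
Compute -7463 + 9209 = 1746
Convert 1746 (decimal) → 1746 = 1×1000 + 7×100 + 4×10 + 6 → 一千七百四十六 (Chinese numeral)
一千七百四十六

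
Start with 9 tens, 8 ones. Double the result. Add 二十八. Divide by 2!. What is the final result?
Convert 9 tens, 8 ones (place-value notation) → 9×10 + 8 = 98 (decimal)
Start: 98
98 × 2 = 196
Convert 二十八 (Chinese numeral) → 2×10 + 8 = 28 (decimal)
196 + 28 = 224
Convert 2! (factorial) → 2 (decimal)
224 ÷ 2 = 112
112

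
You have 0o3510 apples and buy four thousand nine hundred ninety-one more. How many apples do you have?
Convert 0o3510 (octal) → 3×512 + 5×64 + 1×8 = 1864 (decimal)
Convert four thousand nine hundred ninety-one (English words) → 4×1000 + 9×100 + 91 = 4991 (decimal)
Compute 1864 + 4991 = 6855
6855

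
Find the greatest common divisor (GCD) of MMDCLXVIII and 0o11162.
Convert MMDCLXVIII (Roman numeral) → 1000 + 1000 + 500 + 100 + 50 + 10 + 5 + 1 + 1 + 1 = 2668 (decimal)
Convert 0o11162 (octal) → 1×4096 + 1×512 + 1×64 + 6×8 + 2 = 4722 (decimal)
Compute gcd(2668, 4722) = 2
2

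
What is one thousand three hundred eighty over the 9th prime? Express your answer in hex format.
Convert one thousand three hundred eighty (English words) → 1×1000 + 3×100 + 80 = 1380 (decimal)
Convert the 9th prime (prime index) → 23 (decimal)
Compute 1380 ÷ 23 = 60
Convert 60 (decimal) → 60 = 3×16 + 12 → 0x3C (hexadecimal)
0x3C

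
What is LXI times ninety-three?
Convert LXI (Roman numeral) → 50 + 10 + 1 = 61 (decimal)
Convert ninety-three (English words) → 93 (decimal)
Compute 61 × 93 = 5673
5673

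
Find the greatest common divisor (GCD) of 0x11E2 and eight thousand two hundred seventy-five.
Convert 0x11E2 (hexadecimal) → 1×4096 + 1×256 + 14×16 + 2 = 4578 (decimal)
Convert eight thousand two hundred seventy-five (English words) → 8×1000 + 2×100 + 75 = 8275 (decimal)
Compute gcd(4578, 8275) = 1
1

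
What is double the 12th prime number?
The 12th prime number = 37
Compute 37 × 2 = 74
74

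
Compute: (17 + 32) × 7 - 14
Parentheses first: 17 + 32 = 49
Multiply: 49 × 7 = 343
Subtract: 343 - 14 = 329
329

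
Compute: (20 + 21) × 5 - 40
Parentheses first: 20 + 21 = 41
Multiply: 41 × 5 = 205
Subtract: 205 - 40 = 165
165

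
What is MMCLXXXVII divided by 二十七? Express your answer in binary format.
Convert MMCLXXXVII (Roman numeral) → 1000 + 1000 + 100 + 50 + 10 + 10 + 10 + 5 + 1 + 1 = 2187 (decimal)
Convert 二十七 (Chinese numeral) → 2×10 + 7 = 27 (decimal)
Compute 2187 ÷ 27 = 81
Convert 81 (decimal) → 81 = 64 + 16 + 1 → 0b1010001 (binary)
0b1010001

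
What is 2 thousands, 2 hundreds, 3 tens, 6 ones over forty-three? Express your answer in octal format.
Convert 2 thousands, 2 hundreds, 3 tens, 6 ones (place-value notation) → 2×1000 + 2×100 + 3×10 + 6 = 2236 (decimal)
Convert forty-three (English words) → 43 (decimal)
Compute 2236 ÷ 43 = 52
Convert 52 (decimal) → 52 = 6×8 + 4 → 0o64 (octal)
0o64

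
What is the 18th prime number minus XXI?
The 18th prime number = 61
Convert XXI (Roman numeral) → 10 + 10 + 1 = 21 (decimal)
Compute 61 - 21 = 40
40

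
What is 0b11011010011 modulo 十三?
Convert 0b11011010011 (binary) → 1024 + 512 + 128 + 64 + 16 + 2 + 1 = 1747 (decimal)
Convert 十三 (Chinese numeral) → 1×10 + 3 = 13 (decimal)
Compute 1747 mod 13 = 5
5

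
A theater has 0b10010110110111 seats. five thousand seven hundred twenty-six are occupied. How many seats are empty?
Convert 0b10010110110111 (binary) → 8192 + 1024 + 256 + 128 + 32 + 16 + 4 + 2 + 1 = 9655 (decimal)
Convert five thousand seven hundred twenty-six (English words) → 5×1000 + 7×100 + 26 = 5726 (decimal)
Compute 9655 - 5726 = 3929
3929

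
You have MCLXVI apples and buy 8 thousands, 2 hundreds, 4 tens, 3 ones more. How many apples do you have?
Convert MCLXVI (Roman numeral) → 1000 + 100 + 50 + 10 + 5 + 1 = 1166 (decimal)
Convert 8 thousands, 2 hundreds, 4 tens, 3 ones (place-value notation) → 8×1000 + 2×100 + 4×10 + 3 = 8243 (decimal)
Compute 1166 + 8243 = 9409
9409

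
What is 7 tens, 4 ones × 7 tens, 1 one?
Convert 7 tens, 4 ones (place-value notation) → 7×10 + 4 = 74 (decimal)
Convert 7 tens, 1 one (place-value notation) → 7×10 + 1 = 71 (decimal)
Compute 74 × 71 = 5254
5254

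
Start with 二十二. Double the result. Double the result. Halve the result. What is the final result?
Convert 二十二 (Chinese numeral) → 2×10 + 2 = 22 (decimal)
Start: 22
22 × 2 = 44
44 × 2 = 88
88 ÷ 2 = 44
44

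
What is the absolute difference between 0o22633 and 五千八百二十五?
Convert 0o22633 (octal) → 2×4096 + 2×512 + 6×64 + 3×8 + 3 = 9627 (decimal)
Convert 五千八百二十五 (Chinese numeral) → 5×1000 + 8×100 + 2×10 + 5 = 5825 (decimal)
Compute |9627 - 5825| = 3802
3802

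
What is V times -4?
Convert V (Roman numeral) → 5 (decimal)
Compute 5 × -4 = -20
-20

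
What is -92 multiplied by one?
Convert one (English words) → 1 (decimal)
Compute -92 × 1 = -92
-92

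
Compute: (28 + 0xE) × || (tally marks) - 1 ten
Convert 0xE (hexadecimal) → 14 (decimal)
Convert || (tally marks) → 2 (decimal)
Convert 1 ten (place-value notation) → 1×10 = 10 (decimal)
Expression in decimal: (28 + 14) × 2 - 10
Parentheses first: 28 + 14 = 42
Multiply: 42 × 2 = 84
Subtract: 84 - 10 = 74
74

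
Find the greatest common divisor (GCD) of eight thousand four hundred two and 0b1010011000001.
Convert eight thousand four hundred two (English words) → 8×1000 + 4×100 + 2 = 8402 (decimal)
Convert 0b1010011000001 (binary) → 4096 + 1024 + 128 + 64 + 1 = 5313 (decimal)
Compute gcd(8402, 5313) = 1
1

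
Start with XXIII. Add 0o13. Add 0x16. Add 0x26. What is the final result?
Convert XXIII (Roman numeral) → 10 + 10 + 1 + 1 + 1 = 23 (decimal)
Start: 23
Convert 0o13 (octal) → 1×8 + 3 = 11 (decimal)
23 + 11 = 34
Convert 0x16 (hexadecimal) → 1×16 + 6 = 22 (decimal)
34 + 22 = 56
Convert 0x26 (hexadecimal) → 2×16 + 6 = 38 (decimal)
56 + 38 = 94
94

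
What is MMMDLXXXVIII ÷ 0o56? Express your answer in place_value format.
Convert MMMDLXXXVIII (Roman numeral) → 1000 + 1000 + 1000 + 500 + 50 + 10 + 10 + 10 + 5 + 1 + 1 + 1 = 3588 (decimal)
Convert 0o56 (octal) → 5×8 + 6 = 46 (decimal)
Compute 3588 ÷ 46 = 78
Convert 78 (decimal) → 78 = 7×10 + 8 → 7 tens, 8 ones (place-value notation)
7 tens, 8 ones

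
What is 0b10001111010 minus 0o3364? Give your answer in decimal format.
Convert 0b10001111010 (binary) → 1024 + 64 + 32 + 16 + 8 + 2 = 1146 (decimal)
Convert 0o3364 (octal) → 3×512 + 3×64 + 6×8 + 4 = 1780 (decimal)
Compute 1146 - 1780 = -634
-634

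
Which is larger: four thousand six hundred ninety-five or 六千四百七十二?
Convert four thousand six hundred ninety-five (English words) → 4×1000 + 6×100 + 95 = 4695 (decimal)
Convert 六千四百七十二 (Chinese numeral) → 6×1000 + 4×100 + 7×10 + 2 = 6472 (decimal)
Compare 4695 vs 6472: larger = 6472
6472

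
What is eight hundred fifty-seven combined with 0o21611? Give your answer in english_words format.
Convert eight hundred fifty-seven (English words) → 8×100 + 57 = 857 (decimal)
Convert 0o21611 (octal) → 2×4096 + 1×512 + 6×64 + 1×8 + 1 = 9097 (decimal)
Compute 857 + 9097 = 9954
Convert 9954 (decimal) → 9954 = 9×1000 + 9×100 + 54 → nine thousand nine hundred fifty-four (English words)
nine thousand nine hundred fifty-four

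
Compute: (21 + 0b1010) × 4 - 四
Convert 0b1010 (binary) → 8 + 2 = 10 (decimal)
Convert 四 (Chinese numeral) → 4 (decimal)
Expression in decimal: (21 + 10) × 4 - 4
Parentheses first: 21 + 10 = 31
Multiply: 31 × 4 = 124
Subtract: 124 - 4 = 120
120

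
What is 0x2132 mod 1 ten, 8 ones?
Convert 0x2132 (hexadecimal) → 2×4096 + 1×256 + 3×16 + 2 = 8498 (decimal)
Convert 1 ten, 8 ones (place-value notation) → 1×10 + 8 = 18 (decimal)
Compute 8498 mod 18 = 2
2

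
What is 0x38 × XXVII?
Convert 0x38 (hexadecimal) → 3×16 + 8 = 56 (decimal)
Convert XXVII (Roman numeral) → 10 + 10 + 5 + 1 + 1 = 27 (decimal)
Compute 56 × 27 = 1512
1512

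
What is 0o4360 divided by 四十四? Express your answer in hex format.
Convert 0o4360 (octal) → 4×512 + 3×64 + 6×8 = 2288 (decimal)
Convert 四十四 (Chinese numeral) → 4×10 + 4 = 44 (decimal)
Compute 2288 ÷ 44 = 52
Convert 52 (decimal) → 52 = 3×16 + 4 → 0x34 (hexadecimal)
0x34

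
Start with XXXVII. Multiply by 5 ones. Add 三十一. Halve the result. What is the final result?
Convert XXXVII (Roman numeral) → 10 + 10 + 10 + 5 + 1 + 1 = 37 (decimal)
Start: 37
Convert 5 ones (place-value notation) → 5 (decimal)
37 × 5 = 185
Convert 三十一 (Chinese numeral) → 3×10 + 1 = 31 (decimal)
185 + 31 = 216
216 ÷ 2 = 108
108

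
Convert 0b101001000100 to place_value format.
Convert 0b101001000100 (binary) → 2048 + 512 + 64 + 4 = 2628 (decimal)
Convert 2628 (decimal) → 2628 = 2×1000 + 6×100 + 2×10 + 8 → 2 thousands, 6 hundreds, 2 tens, 8 ones (place-value notation)
2 thousands, 6 hundreds, 2 tens, 8 ones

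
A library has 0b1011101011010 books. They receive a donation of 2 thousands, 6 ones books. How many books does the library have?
Convert 0b1011101011010 (binary) → 4096 + 1024 + 512 + 256 + 64 + 16 + 8 + 2 = 5978 (decimal)
Convert 2 thousands, 6 ones (place-value notation) → 2×1000 + 6 = 2006 (decimal)
Compute 5978 + 2006 = 7984
7984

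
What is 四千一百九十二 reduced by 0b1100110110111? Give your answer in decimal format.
Convert 四千一百九十二 (Chinese numeral) → 4×1000 + 1×100 + 9×10 + 2 = 4192 (decimal)
Convert 0b1100110110111 (binary) → 4096 + 2048 + 256 + 128 + 32 + 16 + 4 + 2 + 1 = 6583 (decimal)
Compute 4192 - 6583 = -2391
-2391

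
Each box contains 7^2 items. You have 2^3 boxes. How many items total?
Convert 7^2 (power) → 49 (decimal)
Convert 2^3 (power) → 8 (decimal)
Compute 49 × 8 = 392
392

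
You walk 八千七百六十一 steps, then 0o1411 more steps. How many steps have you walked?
Convert 八千七百六十一 (Chinese numeral) → 8×1000 + 7×100 + 6×10 + 1 = 8761 (decimal)
Convert 0o1411 (octal) → 1×512 + 4×64 + 1×8 + 1 = 777 (decimal)
Compute 8761 + 777 = 9538
9538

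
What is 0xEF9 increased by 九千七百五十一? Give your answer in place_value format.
Convert 0xEF9 (hexadecimal) → 14×256 + 15×16 + 9 = 3833 (decimal)
Convert 九千七百五十一 (Chinese numeral) → 9×1000 + 7×100 + 5×10 + 1 = 9751 (decimal)
Compute 3833 + 9751 = 13584
Convert 13584 (decimal) → 13584 = 13×1000 + 5×100 + 8×10 + 4 → 13 thousands, 5 hundreds, 8 tens, 4 ones (place-value notation)
13 thousands, 5 hundreds, 8 tens, 4 ones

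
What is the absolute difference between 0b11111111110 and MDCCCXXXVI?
Convert 0b11111111110 (binary) → 1024 + 512 + 256 + 128 + 64 + 32 + 16 + 8 + 4 + 2 = 2046 (decimal)
Convert MDCCCXXXVI (Roman numeral) → 1000 + 500 + 100 + 100 + 100 + 10 + 10 + 10 + 5 + 1 = 1836 (decimal)
Compute |2046 - 1836| = 210
210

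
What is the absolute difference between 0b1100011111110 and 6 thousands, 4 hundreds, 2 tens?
Convert 0b1100011111110 (binary) → 4096 + 2048 + 128 + 64 + 32 + 16 + 8 + 4 + 2 = 6398 (decimal)
Convert 6 thousands, 4 hundreds, 2 tens (place-value notation) → 6×1000 + 4×100 + 2×10 = 6420 (decimal)
Compute |6398 - 6420| = 22
22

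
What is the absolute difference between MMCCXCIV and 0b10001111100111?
Convert MMCCXCIV (Roman numeral) → 1000 + 1000 + 100 + 100 + 90 + 4 = 2294 (decimal)
Convert 0b10001111100111 (binary) → 8192 + 512 + 256 + 128 + 64 + 32 + 4 + 2 + 1 = 9191 (decimal)
Compute |2294 - 9191| = 6897
6897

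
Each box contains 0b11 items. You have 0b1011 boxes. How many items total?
Convert 0b11 (binary) → 2 + 1 = 3 (decimal)
Convert 0b1011 (binary) → 8 + 2 + 1 = 11 (decimal)
Compute 3 × 11 = 33
33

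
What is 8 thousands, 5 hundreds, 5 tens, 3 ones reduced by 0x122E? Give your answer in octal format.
Convert 8 thousands, 5 hundreds, 5 tens, 3 ones (place-value notation) → 8×1000 + 5×100 + 5×10 + 3 = 8553 (decimal)
Convert 0x122E (hexadecimal) → 1×4096 + 2×256 + 2×16 + 14 = 4654 (decimal)
Compute 8553 - 4654 = 3899
Convert 3899 (decimal) → 3899 = 7×512 + 4×64 + 7×8 + 3 → 0o7473 (octal)
0o7473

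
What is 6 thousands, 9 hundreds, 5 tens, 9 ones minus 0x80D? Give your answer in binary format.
Convert 6 thousands, 9 hundreds, 5 tens, 9 ones (place-value notation) → 6×1000 + 9×100 + 5×10 + 9 = 6959 (decimal)
Convert 0x80D (hexadecimal) → 8×256 + 13 = 2061 (decimal)
Compute 6959 - 2061 = 4898
Convert 4898 (decimal) → 4898 = 4096 + 512 + 256 + 32 + 2 → 0b1001100100010 (binary)
0b1001100100010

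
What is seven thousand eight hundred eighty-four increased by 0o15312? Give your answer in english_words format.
Convert seven thousand eight hundred eighty-four (English words) → 7×1000 + 8×100 + 84 = 7884 (decimal)
Convert 0o15312 (octal) → 1×4096 + 5×512 + 3×64 + 1×8 + 2 = 6858 (decimal)
Compute 7884 + 6858 = 14742
Convert 14742 (decimal) → 14742 = 14×1000 + 7×100 + 42 → fourteen thousand seven hundred forty-two (English words)
fourteen thousand seven hundred forty-two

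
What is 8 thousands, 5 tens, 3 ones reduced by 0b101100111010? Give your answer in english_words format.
Convert 8 thousands, 5 tens, 3 ones (place-value notation) → 8×1000 + 5×10 + 3 = 8053 (decimal)
Convert 0b101100111010 (binary) → 2048 + 512 + 256 + 32 + 16 + 8 + 2 = 2874 (decimal)
Compute 8053 - 2874 = 5179
Convert 5179 (decimal) → 5179 = 5×1000 + 1×100 + 79 → five thousand one hundred seventy-nine (English words)
five thousand one hundred seventy-nine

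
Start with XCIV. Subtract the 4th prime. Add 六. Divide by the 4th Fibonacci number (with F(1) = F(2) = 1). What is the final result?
Convert XCIV (Roman numeral) → 90 + 4 = 94 (decimal)
Start: 94
Convert the 4th prime (prime index) → 7 (decimal)
94 - 7 = 87
Convert 六 (Chinese numeral) → 6 (decimal)
87 + 6 = 93
Convert the 4th Fibonacci number (with F(1) = F(2) = 1) (Fibonacci index) → 1, 1, 2, 3 → 3 (decimal)
93 ÷ 3 = 31
31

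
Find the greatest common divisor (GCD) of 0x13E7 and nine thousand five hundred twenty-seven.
Convert 0x13E7 (hexadecimal) → 1×4096 + 3×256 + 14×16 + 7 = 5095 (decimal)
Convert nine thousand five hundred twenty-seven (English words) → 9×1000 + 5×100 + 27 = 9527 (decimal)
Compute gcd(5095, 9527) = 1
1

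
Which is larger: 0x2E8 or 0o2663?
Convert 0x2E8 (hexadecimal) → 2×256 + 14×16 + 8 = 744 (decimal)
Convert 0o2663 (octal) → 2×512 + 6×64 + 6×8 + 3 = 1459 (decimal)
Compare 744 vs 1459: larger = 1459
1459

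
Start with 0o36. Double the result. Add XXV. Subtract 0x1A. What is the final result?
Convert 0o36 (octal) → 3×8 + 6 = 30 (decimal)
Start: 30
30 × 2 = 60
Convert XXV (Roman numeral) → 10 + 10 + 5 = 25 (decimal)
60 + 25 = 85
Convert 0x1A (hexadecimal) → 1×16 + 10 = 26 (decimal)
85 - 26 = 59
59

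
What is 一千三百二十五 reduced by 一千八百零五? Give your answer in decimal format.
Convert 一千三百二十五 (Chinese numeral) → 1×1000 + 3×100 + 2×10 + 5 = 1325 (decimal)
Convert 一千八百零五 (Chinese numeral) → 1×1000 + 8×100 + 5 = 1805 (decimal)
Compute 1325 - 1805 = -480
-480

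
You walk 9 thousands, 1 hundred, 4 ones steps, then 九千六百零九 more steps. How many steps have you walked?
Convert 9 thousands, 1 hundred, 4 ones (place-value notation) → 9×1000 + 1×100 + 4 = 9104 (decimal)
Convert 九千六百零九 (Chinese numeral) → 9×1000 + 6×100 + 9 = 9609 (decimal)
Compute 9104 + 9609 = 18713
18713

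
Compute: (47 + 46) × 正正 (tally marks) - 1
Convert 正正 (tally marks) → 5 + 5 = 10 (decimal)
Expression in decimal: (47 + 46) × 10 - 1
Parentheses first: 47 + 46 = 93
Multiply: 93 × 10 = 930
Subtract: 930 - 1 = 929
929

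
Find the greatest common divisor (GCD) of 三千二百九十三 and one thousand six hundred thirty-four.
Convert 三千二百九十三 (Chinese numeral) → 3×1000 + 2×100 + 9×10 + 3 = 3293 (decimal)
Convert one thousand six hundred thirty-four (English words) → 1×1000 + 6×100 + 34 = 1634 (decimal)
Compute gcd(3293, 1634) = 1
1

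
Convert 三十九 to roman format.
Convert 三十九 (Chinese numeral) → 3×10 + 9 = 39 (decimal)
Convert 39 (decimal) → 39 = 10 + 10 + 10 + 9 → XXXIX (Roman numeral)
XXXIX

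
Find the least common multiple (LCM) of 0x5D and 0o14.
Convert 0x5D (hexadecimal) → 5×16 + 13 = 93 (decimal)
Convert 0o14 (octal) → 1×8 + 4 = 12 (decimal)
Compute lcm(93, 12) = 372
372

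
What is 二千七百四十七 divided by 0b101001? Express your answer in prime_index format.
Convert 二千七百四十七 (Chinese numeral) → 2×1000 + 7×100 + 4×10 + 7 = 2747 (decimal)
Convert 0b101001 (binary) → 32 + 8 + 1 = 41 (decimal)
Compute 2747 ÷ 41 = 67
Convert 67 (decimal) → the 19th prime (prime index)
the 19th prime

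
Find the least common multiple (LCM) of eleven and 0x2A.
Convert eleven (English words) → 11 (decimal)
Convert 0x2A (hexadecimal) → 2×16 + 10 = 42 (decimal)
Compute lcm(11, 42) = 462
462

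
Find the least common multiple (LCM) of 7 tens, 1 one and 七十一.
Convert 7 tens, 1 one (place-value notation) → 7×10 + 1 = 71 (decimal)
Convert 七十一 (Chinese numeral) → 7×10 + 1 = 71 (decimal)
Compute lcm(71, 71) = 71
71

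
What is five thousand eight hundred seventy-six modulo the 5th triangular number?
Convert five thousand eight hundred seventy-six (English words) → 5×1000 + 8×100 + 76 = 5876 (decimal)
Convert the 5th triangular number (triangular index) → 5×6/2 = 15 (decimal)
Compute 5876 mod 15 = 11
11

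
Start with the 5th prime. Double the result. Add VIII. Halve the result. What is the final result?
Convert the 5th prime (prime index) → 11 (decimal)
Start: 11
11 × 2 = 22
Convert VIII (Roman numeral) → 5 + 1 + 1 + 1 = 8 (decimal)
22 + 8 = 30
30 ÷ 2 = 15
15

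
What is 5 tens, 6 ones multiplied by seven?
Convert 5 tens, 6 ones (place-value notation) → 5×10 + 6 = 56 (decimal)
Convert seven (English words) → 7 (decimal)
Compute 56 × 7 = 392
392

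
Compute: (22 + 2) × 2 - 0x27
Convert 0x27 (hexadecimal) → 2×16 + 7 = 39 (decimal)
Expression in decimal: (22 + 2) × 2 - 39
Parentheses first: 22 + 2 = 24
Multiply: 24 × 2 = 48
Subtract: 48 - 39 = 9
9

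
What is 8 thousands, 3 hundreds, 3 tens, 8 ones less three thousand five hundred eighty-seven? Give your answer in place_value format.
Convert 8 thousands, 3 hundreds, 3 tens, 8 ones (place-value notation) → 8×1000 + 3×100 + 3×10 + 8 = 8338 (decimal)
Convert three thousand five hundred eighty-seven (English words) → 3×1000 + 5×100 + 87 = 3587 (decimal)
Compute 8338 - 3587 = 4751
Convert 4751 (decimal) → 4751 = 4×1000 + 7×100 + 5×10 + 1 → 4 thousands, 7 hundreds, 5 tens, 1 one (place-value notation)
4 thousands, 7 hundreds, 5 tens, 1 one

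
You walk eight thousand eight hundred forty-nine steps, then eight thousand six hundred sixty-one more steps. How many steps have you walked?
Convert eight thousand eight hundred forty-nine (English words) → 8×1000 + 8×100 + 49 = 8849 (decimal)
Convert eight thousand six hundred sixty-one (English words) → 8×1000 + 6×100 + 61 = 8661 (decimal)
Compute 8849 + 8661 = 17510
17510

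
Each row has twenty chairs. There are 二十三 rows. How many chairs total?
Convert twenty (English words) → 20 (decimal)
Convert 二十三 (Chinese numeral) → 2×10 + 3 = 23 (decimal)
Compute 20 × 23 = 460
460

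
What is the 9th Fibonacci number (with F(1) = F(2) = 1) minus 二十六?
The 9th Fibonacci number (with F(1) = F(2) = 1): 1, 1, 2, 3, 5, 8, 13, 21, 34 → 34
Convert 二十六 (Chinese numeral) → 2×10 + 6 = 26 (decimal)
Compute 34 - 26 = 8
8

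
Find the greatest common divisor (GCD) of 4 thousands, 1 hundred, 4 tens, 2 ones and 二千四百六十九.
Convert 4 thousands, 1 hundred, 4 tens, 2 ones (place-value notation) → 4×1000 + 1×100 + 4×10 + 2 = 4142 (decimal)
Convert 二千四百六十九 (Chinese numeral) → 2×1000 + 4×100 + 6×10 + 9 = 2469 (decimal)
Compute gcd(4142, 2469) = 1
1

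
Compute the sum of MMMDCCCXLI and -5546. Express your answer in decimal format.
Convert MMMDCCCXLI (Roman numeral) → 1000 + 1000 + 1000 + 500 + 100 + 100 + 100 + 40 + 1 = 3841 (decimal)
Compute 3841 + -5546 = -1705
-1705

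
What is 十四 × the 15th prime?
Convert 十四 (Chinese numeral) → 1×10 + 4 = 14 (decimal)
Convert the 15th prime (prime index) → 47 (decimal)
Compute 14 × 47 = 658
658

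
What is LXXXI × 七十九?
Convert LXXXI (Roman numeral) → 50 + 10 + 10 + 10 + 1 = 81 (decimal)
Convert 七十九 (Chinese numeral) → 7×10 + 9 = 79 (decimal)
Compute 81 × 79 = 6399
6399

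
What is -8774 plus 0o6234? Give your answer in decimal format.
Convert 0o6234 (octal) → 6×512 + 2×64 + 3×8 + 4 = 3228 (decimal)
Compute -8774 + 3228 = -5546
-5546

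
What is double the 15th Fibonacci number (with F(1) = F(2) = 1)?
The 15th Fibonacci number (with F(1) = F(2) = 1): 1, 1, 2, 3, 5, 8, 13, 21, 34, 55, 89, 144, 233, 377, 610 → 610
Compute 610 × 2 = 1220
1220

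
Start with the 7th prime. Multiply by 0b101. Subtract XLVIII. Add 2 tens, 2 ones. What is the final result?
Convert the 7th prime (prime index) → 17 (decimal)
Start: 17
Convert 0b101 (binary) → 4 + 1 = 5 (decimal)
17 × 5 = 85
Convert XLVIII (Roman numeral) → 40 + 5 + 1 + 1 + 1 = 48 (decimal)
85 - 48 = 37
Convert 2 tens, 2 ones (place-value notation) → 2×10 + 2 = 22 (decimal)
37 + 22 = 59
59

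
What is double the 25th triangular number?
The 25th triangular number = 25×26/2 = 325
Compute 325 × 2 = 650
650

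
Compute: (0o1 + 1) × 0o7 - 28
Convert 0o1 (octal) → 1 (decimal)
Convert 0o7 (octal) → 7 (decimal)
Expression in decimal: (1 + 1) × 7 - 28
Parentheses first: 1 + 1 = 2
Multiply: 2 × 7 = 14
Subtract: 14 - 28 = -14
-14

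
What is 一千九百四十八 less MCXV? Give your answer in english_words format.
Convert 一千九百四十八 (Chinese numeral) → 1×1000 + 9×100 + 4×10 + 8 = 1948 (decimal)
Convert MCXV (Roman numeral) → 1000 + 100 + 10 + 5 = 1115 (decimal)
Compute 1948 - 1115 = 833
Convert 833 (decimal) → 833 = 8×100 + 33 → eight hundred thirty-three (English words)
eight hundred thirty-three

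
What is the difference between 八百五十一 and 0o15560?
Convert 八百五十一 (Chinese numeral) → 8×100 + 5×10 + 1 = 851 (decimal)
Convert 0o15560 (octal) → 1×4096 + 5×512 + 5×64 + 6×8 = 7024 (decimal)
Difference: |851 - 7024| = 6173
6173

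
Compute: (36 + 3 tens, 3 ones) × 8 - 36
Convert 3 tens, 3 ones (place-value notation) → 3×10 + 3 = 33 (decimal)
Expression in decimal: (36 + 33) × 8 - 36
Parentheses first: 36 + 33 = 69
Multiply: 69 × 8 = 552
Subtract: 552 - 36 = 516
516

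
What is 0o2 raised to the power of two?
Convert 0o2 (octal) → 2 (decimal)
Convert two (English words) → 2 (decimal)
Compute 2 ^ 2 = 4
4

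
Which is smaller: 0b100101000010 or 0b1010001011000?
Convert 0b100101000010 (binary) → 2048 + 256 + 64 + 2 = 2370 (decimal)
Convert 0b1010001011000 (binary) → 4096 + 1024 + 64 + 16 + 8 = 5208 (decimal)
Compare 2370 vs 5208: smaller = 2370
2370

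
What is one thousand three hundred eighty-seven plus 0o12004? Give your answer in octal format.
Convert one thousand three hundred eighty-seven (English words) → 1×1000 + 3×100 + 87 = 1387 (decimal)
Convert 0o12004 (octal) → 1×4096 + 2×512 + 4 = 5124 (decimal)
Compute 1387 + 5124 = 6511
Convert 6511 (decimal) → 6511 = 1×4096 + 4×512 + 5×64 + 5×8 + 7 → 0o14557 (octal)
0o14557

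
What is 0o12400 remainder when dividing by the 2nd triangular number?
Convert 0o12400 (octal) → 1×4096 + 2×512 + 4×64 = 5376 (decimal)
Convert the 2nd triangular number (triangular index) → 2×3/2 = 3 (decimal)
Compute 5376 mod 3 = 0
0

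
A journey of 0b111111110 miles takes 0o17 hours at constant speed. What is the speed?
Convert 0b111111110 (binary) → 256 + 128 + 64 + 32 + 16 + 8 + 4 + 2 = 510 (decimal)
Convert 0o17 (octal) → 1×8 + 7 = 15 (decimal)
Compute 510 ÷ 15 = 34
34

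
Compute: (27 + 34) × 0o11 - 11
Convert 0o11 (octal) → 1×8 + 1 = 9 (decimal)
Expression in decimal: (27 + 34) × 9 - 11
Parentheses first: 27 + 34 = 61
Multiply: 61 × 9 = 549
Subtract: 549 - 11 = 538
538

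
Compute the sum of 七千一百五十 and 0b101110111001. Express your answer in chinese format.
Convert 七千一百五十 (Chinese numeral) → 7×1000 + 1×100 + 5×10 = 7150 (decimal)
Convert 0b101110111001 (binary) → 2048 + 512 + 256 + 128 + 32 + 16 + 8 + 1 = 3001 (decimal)
Compute 7150 + 3001 = 10151
Convert 10151 (decimal) → 10151 = 1×10000 + 1×100 + 5×10 + 1 → 一万零一百五十一 (Chinese numeral)
一万零一百五十一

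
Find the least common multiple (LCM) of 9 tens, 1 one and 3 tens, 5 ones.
Convert 9 tens, 1 one (place-value notation) → 9×10 + 1 = 91 (decimal)
Convert 3 tens, 5 ones (place-value notation) → 3×10 + 5 = 35 (decimal)
Compute lcm(91, 35) = 455
455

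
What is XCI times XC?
Convert XCI (Roman numeral) → 90 + 1 = 91 (decimal)
Convert XC (Roman numeral) → 90 (decimal)
Compute 91 × 90 = 8190
8190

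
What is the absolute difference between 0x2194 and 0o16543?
Convert 0x2194 (hexadecimal) → 2×4096 + 1×256 + 9×16 + 4 = 8596 (decimal)
Convert 0o16543 (octal) → 1×4096 + 6×512 + 5×64 + 4×8 + 3 = 7523 (decimal)
Compute |8596 - 7523| = 1073
1073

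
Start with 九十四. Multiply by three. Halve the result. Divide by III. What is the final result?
Convert 九十四 (Chinese numeral) → 9×10 + 4 = 94 (decimal)
Start: 94
Convert three (English words) → 3 (decimal)
94 × 3 = 282
282 ÷ 2 = 141
Convert III (Roman numeral) → 1 + 1 + 1 = 3 (decimal)
141 ÷ 3 = 47
47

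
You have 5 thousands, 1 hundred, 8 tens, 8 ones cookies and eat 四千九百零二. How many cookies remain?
Convert 5 thousands, 1 hundred, 8 tens, 8 ones (place-value notation) → 5×1000 + 1×100 + 8×10 + 8 = 5188 (decimal)
Convert 四千九百零二 (Chinese numeral) → 4×1000 + 9×100 + 2 = 4902 (decimal)
Compute 5188 - 4902 = 286
286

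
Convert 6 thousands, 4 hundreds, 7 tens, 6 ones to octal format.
Convert 6 thousands, 4 hundreds, 7 tens, 6 ones (place-value notation) → 6×1000 + 4×100 + 7×10 + 6 = 6476 (decimal)
Convert 6476 (decimal) → 6476 = 1×4096 + 4×512 + 5×64 + 1×8 + 4 → 0o14514 (octal)
0o14514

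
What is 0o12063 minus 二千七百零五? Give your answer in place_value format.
Convert 0o12063 (octal) → 1×4096 + 2×512 + 6×8 + 3 = 5171 (decimal)
Convert 二千七百零五 (Chinese numeral) → 2×1000 + 7×100 + 5 = 2705 (decimal)
Compute 5171 - 2705 = 2466
Convert 2466 (decimal) → 2466 = 2×1000 + 4×100 + 6×10 + 6 → 2 thousands, 4 hundreds, 6 tens, 6 ones (place-value notation)
2 thousands, 4 hundreds, 6 tens, 6 ones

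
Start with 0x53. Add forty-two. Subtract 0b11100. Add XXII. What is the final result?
Convert 0x53 (hexadecimal) → 5×16 + 3 = 83 (decimal)
Start: 83
Convert forty-two (English words) → 42 (decimal)
83 + 42 = 125
Convert 0b11100 (binary) → 16 + 8 + 4 = 28 (decimal)
125 - 28 = 97
Convert XXII (Roman numeral) → 10 + 10 + 1 + 1 = 22 (decimal)
97 + 22 = 119
119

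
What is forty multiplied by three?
Convert forty (English words) → 40 (decimal)
Convert three (English words) → 3 (decimal)
Compute 40 × 3 = 120
120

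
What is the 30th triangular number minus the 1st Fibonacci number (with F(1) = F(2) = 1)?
The 30th triangular number = 30×31/2 = 465
Convert the 1st Fibonacci number (with F(1) = F(2) = 1) (Fibonacci index) → 1 (decimal)
Compute 465 - 1 = 464
464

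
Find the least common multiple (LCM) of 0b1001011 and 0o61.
Convert 0b1001011 (binary) → 64 + 8 + 2 + 1 = 75 (decimal)
Convert 0o61 (octal) → 6×8 + 1 = 49 (decimal)
Compute lcm(75, 49) = 3675
3675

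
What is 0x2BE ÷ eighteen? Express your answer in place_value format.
Convert 0x2BE (hexadecimal) → 2×256 + 11×16 + 14 = 702 (decimal)
Convert eighteen (English words) → 18 (decimal)
Compute 702 ÷ 18 = 39
Convert 39 (decimal) → 39 = 3×10 + 9 → 3 tens, 9 ones (place-value notation)
3 tens, 9 ones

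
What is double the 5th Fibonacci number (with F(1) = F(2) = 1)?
The 5th Fibonacci number (with F(1) = F(2) = 1): 1, 1, 2, 3, 5 → 5
Compute 5 × 2 = 10
10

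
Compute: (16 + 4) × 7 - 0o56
Convert 0o56 (octal) → 5×8 + 6 = 46 (decimal)
Expression in decimal: (16 + 4) × 7 - 46
Parentheses first: 16 + 4 = 20
Multiply: 20 × 7 = 140
Subtract: 140 - 46 = 94
94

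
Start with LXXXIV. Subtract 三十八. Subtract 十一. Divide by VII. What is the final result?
Convert LXXXIV (Roman numeral) → 50 + 10 + 10 + 10 + 4 = 84 (decimal)
Start: 84
Convert 三十八 (Chinese numeral) → 3×10 + 8 = 38 (decimal)
84 - 38 = 46
Convert 十一 (Chinese numeral) → 1×10 + 1 = 11 (decimal)
46 - 11 = 35
Convert VII (Roman numeral) → 5 + 1 + 1 = 7 (decimal)
35 ÷ 7 = 5
5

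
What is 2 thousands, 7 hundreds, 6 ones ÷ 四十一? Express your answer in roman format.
Convert 2 thousands, 7 hundreds, 6 ones (place-value notation) → 2×1000 + 7×100 + 6 = 2706 (decimal)
Convert 四十一 (Chinese numeral) → 4×10 + 1 = 41 (decimal)
Compute 2706 ÷ 41 = 66
Convert 66 (decimal) → 66 = 50 + 10 + 5 + 1 → LXVI (Roman numeral)
LXVI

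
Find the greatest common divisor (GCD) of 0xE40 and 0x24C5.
Convert 0xE40 (hexadecimal) → 14×256 + 4×16 = 3648 (decimal)
Convert 0x24C5 (hexadecimal) → 2×4096 + 4×256 + 12×16 + 5 = 9413 (decimal)
Compute gcd(3648, 9413) = 1
1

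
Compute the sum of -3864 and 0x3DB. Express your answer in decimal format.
Convert 0x3DB (hexadecimal) → 3×256 + 13×16 + 11 = 987 (decimal)
Compute -3864 + 987 = -2877
-2877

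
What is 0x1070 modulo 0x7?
Convert 0x1070 (hexadecimal) → 1×4096 + 7×16 = 4208 (decimal)
Convert 0x7 (hexadecimal) → 7 (decimal)
Compute 4208 mod 7 = 1
1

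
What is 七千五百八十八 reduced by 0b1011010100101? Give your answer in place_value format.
Convert 七千五百八十八 (Chinese numeral) → 7×1000 + 5×100 + 8×10 + 8 = 7588 (decimal)
Convert 0b1011010100101 (binary) → 4096 + 1024 + 512 + 128 + 32 + 4 + 1 = 5797 (decimal)
Compute 7588 - 5797 = 1791
Convert 1791 (decimal) → 1791 = 1×1000 + 7×100 + 9×10 + 1 → 1 thousand, 7 hundreds, 9 tens, 1 one (place-value notation)
1 thousand, 7 hundreds, 9 tens, 1 one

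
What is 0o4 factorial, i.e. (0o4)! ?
Convert 0o4 (octal) → 4 (decimal)
Compute 4! = 24
24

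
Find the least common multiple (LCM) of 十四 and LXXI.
Convert 十四 (Chinese numeral) → 1×10 + 4 = 14 (decimal)
Convert LXXI (Roman numeral) → 50 + 10 + 10 + 1 = 71 (decimal)
Compute lcm(14, 71) = 994
994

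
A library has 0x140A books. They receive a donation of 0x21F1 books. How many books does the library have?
Convert 0x140A (hexadecimal) → 1×4096 + 4×256 + 10 = 5130 (decimal)
Convert 0x21F1 (hexadecimal) → 2×4096 + 1×256 + 15×16 + 1 = 8689 (decimal)
Compute 5130 + 8689 = 13819
13819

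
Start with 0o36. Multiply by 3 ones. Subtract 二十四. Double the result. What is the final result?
Convert 0o36 (octal) → 3×8 + 6 = 30 (decimal)
Start: 30
Convert 3 ones (place-value notation) → 3 (decimal)
30 × 3 = 90
Convert 二十四 (Chinese numeral) → 2×10 + 4 = 24 (decimal)
90 - 24 = 66
66 × 2 = 132
132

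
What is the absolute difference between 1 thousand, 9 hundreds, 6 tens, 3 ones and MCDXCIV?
Convert 1 thousand, 9 hundreds, 6 tens, 3 ones (place-value notation) → 1×1000 + 9×100 + 6×10 + 3 = 1963 (decimal)
Convert MCDXCIV (Roman numeral) → 1000 + 400 + 90 + 4 = 1494 (decimal)
Compute |1963 - 1494| = 469
469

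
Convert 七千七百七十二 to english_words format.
Convert 七千七百七十二 (Chinese numeral) → 7×1000 + 7×100 + 7×10 + 2 = 7772 (decimal)
Convert 7772 (decimal) → 7772 = 7×1000 + 7×100 + 72 → seven thousand seven hundred seventy-two (English words)
seven thousand seven hundred seventy-two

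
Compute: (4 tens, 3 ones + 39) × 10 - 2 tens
Convert 4 tens, 3 ones (place-value notation) → 4×10 + 3 = 43 (decimal)
Convert 2 tens (place-value notation) → 2×10 = 20 (decimal)
Expression in decimal: (43 + 39) × 10 - 20
Parentheses first: 43 + 39 = 82
Multiply: 82 × 10 = 820
Subtract: 820 - 20 = 800
800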